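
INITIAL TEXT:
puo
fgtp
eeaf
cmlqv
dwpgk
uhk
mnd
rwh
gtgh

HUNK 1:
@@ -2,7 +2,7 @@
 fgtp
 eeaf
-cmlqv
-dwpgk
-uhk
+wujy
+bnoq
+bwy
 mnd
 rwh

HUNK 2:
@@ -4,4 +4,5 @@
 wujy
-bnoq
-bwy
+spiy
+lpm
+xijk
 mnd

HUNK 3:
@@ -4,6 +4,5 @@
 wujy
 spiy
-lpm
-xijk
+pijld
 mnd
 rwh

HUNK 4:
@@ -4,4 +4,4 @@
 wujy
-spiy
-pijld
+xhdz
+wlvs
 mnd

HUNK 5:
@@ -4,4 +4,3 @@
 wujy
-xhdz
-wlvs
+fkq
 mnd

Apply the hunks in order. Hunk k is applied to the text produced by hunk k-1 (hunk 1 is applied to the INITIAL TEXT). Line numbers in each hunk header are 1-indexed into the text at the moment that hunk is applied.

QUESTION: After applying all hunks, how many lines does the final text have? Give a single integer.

Hunk 1: at line 2 remove [cmlqv,dwpgk,uhk] add [wujy,bnoq,bwy] -> 9 lines: puo fgtp eeaf wujy bnoq bwy mnd rwh gtgh
Hunk 2: at line 4 remove [bnoq,bwy] add [spiy,lpm,xijk] -> 10 lines: puo fgtp eeaf wujy spiy lpm xijk mnd rwh gtgh
Hunk 3: at line 4 remove [lpm,xijk] add [pijld] -> 9 lines: puo fgtp eeaf wujy spiy pijld mnd rwh gtgh
Hunk 4: at line 4 remove [spiy,pijld] add [xhdz,wlvs] -> 9 lines: puo fgtp eeaf wujy xhdz wlvs mnd rwh gtgh
Hunk 5: at line 4 remove [xhdz,wlvs] add [fkq] -> 8 lines: puo fgtp eeaf wujy fkq mnd rwh gtgh
Final line count: 8

Answer: 8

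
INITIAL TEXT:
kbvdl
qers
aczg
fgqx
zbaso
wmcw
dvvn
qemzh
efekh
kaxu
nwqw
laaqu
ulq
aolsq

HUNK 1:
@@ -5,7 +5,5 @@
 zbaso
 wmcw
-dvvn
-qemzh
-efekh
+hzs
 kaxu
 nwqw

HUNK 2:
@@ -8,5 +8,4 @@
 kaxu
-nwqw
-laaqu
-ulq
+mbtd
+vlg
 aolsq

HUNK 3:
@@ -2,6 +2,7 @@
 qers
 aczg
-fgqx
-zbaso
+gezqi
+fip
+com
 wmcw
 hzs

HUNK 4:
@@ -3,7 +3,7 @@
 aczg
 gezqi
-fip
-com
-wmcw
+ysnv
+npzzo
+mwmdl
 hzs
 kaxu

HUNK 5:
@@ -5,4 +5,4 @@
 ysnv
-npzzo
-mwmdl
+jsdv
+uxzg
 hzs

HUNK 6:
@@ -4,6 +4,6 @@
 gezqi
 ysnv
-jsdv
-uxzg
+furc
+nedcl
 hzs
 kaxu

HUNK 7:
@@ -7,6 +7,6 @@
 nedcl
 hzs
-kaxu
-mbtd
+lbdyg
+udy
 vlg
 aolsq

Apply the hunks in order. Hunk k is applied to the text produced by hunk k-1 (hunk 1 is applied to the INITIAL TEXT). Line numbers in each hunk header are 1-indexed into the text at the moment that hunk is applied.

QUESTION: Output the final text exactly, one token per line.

Hunk 1: at line 5 remove [dvvn,qemzh,efekh] add [hzs] -> 12 lines: kbvdl qers aczg fgqx zbaso wmcw hzs kaxu nwqw laaqu ulq aolsq
Hunk 2: at line 8 remove [nwqw,laaqu,ulq] add [mbtd,vlg] -> 11 lines: kbvdl qers aczg fgqx zbaso wmcw hzs kaxu mbtd vlg aolsq
Hunk 3: at line 2 remove [fgqx,zbaso] add [gezqi,fip,com] -> 12 lines: kbvdl qers aczg gezqi fip com wmcw hzs kaxu mbtd vlg aolsq
Hunk 4: at line 3 remove [fip,com,wmcw] add [ysnv,npzzo,mwmdl] -> 12 lines: kbvdl qers aczg gezqi ysnv npzzo mwmdl hzs kaxu mbtd vlg aolsq
Hunk 5: at line 5 remove [npzzo,mwmdl] add [jsdv,uxzg] -> 12 lines: kbvdl qers aczg gezqi ysnv jsdv uxzg hzs kaxu mbtd vlg aolsq
Hunk 6: at line 4 remove [jsdv,uxzg] add [furc,nedcl] -> 12 lines: kbvdl qers aczg gezqi ysnv furc nedcl hzs kaxu mbtd vlg aolsq
Hunk 7: at line 7 remove [kaxu,mbtd] add [lbdyg,udy] -> 12 lines: kbvdl qers aczg gezqi ysnv furc nedcl hzs lbdyg udy vlg aolsq

Answer: kbvdl
qers
aczg
gezqi
ysnv
furc
nedcl
hzs
lbdyg
udy
vlg
aolsq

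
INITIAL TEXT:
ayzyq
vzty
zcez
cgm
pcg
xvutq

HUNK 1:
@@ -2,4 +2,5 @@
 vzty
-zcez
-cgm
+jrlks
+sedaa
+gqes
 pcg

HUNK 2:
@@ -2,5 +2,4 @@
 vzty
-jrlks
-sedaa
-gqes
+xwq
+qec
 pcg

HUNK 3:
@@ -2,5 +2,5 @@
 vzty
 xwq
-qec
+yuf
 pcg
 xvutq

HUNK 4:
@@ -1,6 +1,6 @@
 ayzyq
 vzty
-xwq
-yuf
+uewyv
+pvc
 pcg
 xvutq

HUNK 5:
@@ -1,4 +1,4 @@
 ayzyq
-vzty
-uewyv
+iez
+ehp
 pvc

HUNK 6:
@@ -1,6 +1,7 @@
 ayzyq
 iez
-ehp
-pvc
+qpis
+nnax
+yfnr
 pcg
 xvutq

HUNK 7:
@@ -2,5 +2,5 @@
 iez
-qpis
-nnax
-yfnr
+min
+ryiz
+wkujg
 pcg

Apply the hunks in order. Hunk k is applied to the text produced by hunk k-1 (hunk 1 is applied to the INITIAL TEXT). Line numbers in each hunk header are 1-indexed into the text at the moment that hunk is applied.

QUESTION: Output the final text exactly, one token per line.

Hunk 1: at line 2 remove [zcez,cgm] add [jrlks,sedaa,gqes] -> 7 lines: ayzyq vzty jrlks sedaa gqes pcg xvutq
Hunk 2: at line 2 remove [jrlks,sedaa,gqes] add [xwq,qec] -> 6 lines: ayzyq vzty xwq qec pcg xvutq
Hunk 3: at line 2 remove [qec] add [yuf] -> 6 lines: ayzyq vzty xwq yuf pcg xvutq
Hunk 4: at line 1 remove [xwq,yuf] add [uewyv,pvc] -> 6 lines: ayzyq vzty uewyv pvc pcg xvutq
Hunk 5: at line 1 remove [vzty,uewyv] add [iez,ehp] -> 6 lines: ayzyq iez ehp pvc pcg xvutq
Hunk 6: at line 1 remove [ehp,pvc] add [qpis,nnax,yfnr] -> 7 lines: ayzyq iez qpis nnax yfnr pcg xvutq
Hunk 7: at line 2 remove [qpis,nnax,yfnr] add [min,ryiz,wkujg] -> 7 lines: ayzyq iez min ryiz wkujg pcg xvutq

Answer: ayzyq
iez
min
ryiz
wkujg
pcg
xvutq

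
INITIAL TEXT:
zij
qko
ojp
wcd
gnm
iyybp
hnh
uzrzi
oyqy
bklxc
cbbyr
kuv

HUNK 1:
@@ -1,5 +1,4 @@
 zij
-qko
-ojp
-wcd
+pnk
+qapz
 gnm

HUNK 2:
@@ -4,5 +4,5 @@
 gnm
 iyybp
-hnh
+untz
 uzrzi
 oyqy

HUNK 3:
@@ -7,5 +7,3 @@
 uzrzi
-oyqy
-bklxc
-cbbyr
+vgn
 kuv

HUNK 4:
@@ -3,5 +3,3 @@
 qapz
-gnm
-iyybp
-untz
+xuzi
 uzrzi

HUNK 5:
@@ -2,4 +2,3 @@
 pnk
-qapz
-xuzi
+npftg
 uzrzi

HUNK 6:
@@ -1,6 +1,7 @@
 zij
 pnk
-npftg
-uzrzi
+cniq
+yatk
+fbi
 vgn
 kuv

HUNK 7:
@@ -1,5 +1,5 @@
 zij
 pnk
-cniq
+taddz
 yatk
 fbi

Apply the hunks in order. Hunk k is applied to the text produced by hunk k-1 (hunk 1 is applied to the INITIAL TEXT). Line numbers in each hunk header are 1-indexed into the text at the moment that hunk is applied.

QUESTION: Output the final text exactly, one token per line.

Hunk 1: at line 1 remove [qko,ojp,wcd] add [pnk,qapz] -> 11 lines: zij pnk qapz gnm iyybp hnh uzrzi oyqy bklxc cbbyr kuv
Hunk 2: at line 4 remove [hnh] add [untz] -> 11 lines: zij pnk qapz gnm iyybp untz uzrzi oyqy bklxc cbbyr kuv
Hunk 3: at line 7 remove [oyqy,bklxc,cbbyr] add [vgn] -> 9 lines: zij pnk qapz gnm iyybp untz uzrzi vgn kuv
Hunk 4: at line 3 remove [gnm,iyybp,untz] add [xuzi] -> 7 lines: zij pnk qapz xuzi uzrzi vgn kuv
Hunk 5: at line 2 remove [qapz,xuzi] add [npftg] -> 6 lines: zij pnk npftg uzrzi vgn kuv
Hunk 6: at line 1 remove [npftg,uzrzi] add [cniq,yatk,fbi] -> 7 lines: zij pnk cniq yatk fbi vgn kuv
Hunk 7: at line 1 remove [cniq] add [taddz] -> 7 lines: zij pnk taddz yatk fbi vgn kuv

Answer: zij
pnk
taddz
yatk
fbi
vgn
kuv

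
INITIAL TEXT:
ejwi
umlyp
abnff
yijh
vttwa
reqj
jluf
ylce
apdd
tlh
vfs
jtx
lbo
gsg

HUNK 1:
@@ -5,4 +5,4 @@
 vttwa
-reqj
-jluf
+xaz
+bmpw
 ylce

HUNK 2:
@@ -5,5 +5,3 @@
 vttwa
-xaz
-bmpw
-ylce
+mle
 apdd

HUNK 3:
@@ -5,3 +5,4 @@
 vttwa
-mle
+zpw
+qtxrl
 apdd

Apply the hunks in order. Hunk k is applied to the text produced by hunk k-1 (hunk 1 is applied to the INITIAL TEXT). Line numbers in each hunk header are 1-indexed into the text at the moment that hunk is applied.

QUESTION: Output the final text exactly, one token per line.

Hunk 1: at line 5 remove [reqj,jluf] add [xaz,bmpw] -> 14 lines: ejwi umlyp abnff yijh vttwa xaz bmpw ylce apdd tlh vfs jtx lbo gsg
Hunk 2: at line 5 remove [xaz,bmpw,ylce] add [mle] -> 12 lines: ejwi umlyp abnff yijh vttwa mle apdd tlh vfs jtx lbo gsg
Hunk 3: at line 5 remove [mle] add [zpw,qtxrl] -> 13 lines: ejwi umlyp abnff yijh vttwa zpw qtxrl apdd tlh vfs jtx lbo gsg

Answer: ejwi
umlyp
abnff
yijh
vttwa
zpw
qtxrl
apdd
tlh
vfs
jtx
lbo
gsg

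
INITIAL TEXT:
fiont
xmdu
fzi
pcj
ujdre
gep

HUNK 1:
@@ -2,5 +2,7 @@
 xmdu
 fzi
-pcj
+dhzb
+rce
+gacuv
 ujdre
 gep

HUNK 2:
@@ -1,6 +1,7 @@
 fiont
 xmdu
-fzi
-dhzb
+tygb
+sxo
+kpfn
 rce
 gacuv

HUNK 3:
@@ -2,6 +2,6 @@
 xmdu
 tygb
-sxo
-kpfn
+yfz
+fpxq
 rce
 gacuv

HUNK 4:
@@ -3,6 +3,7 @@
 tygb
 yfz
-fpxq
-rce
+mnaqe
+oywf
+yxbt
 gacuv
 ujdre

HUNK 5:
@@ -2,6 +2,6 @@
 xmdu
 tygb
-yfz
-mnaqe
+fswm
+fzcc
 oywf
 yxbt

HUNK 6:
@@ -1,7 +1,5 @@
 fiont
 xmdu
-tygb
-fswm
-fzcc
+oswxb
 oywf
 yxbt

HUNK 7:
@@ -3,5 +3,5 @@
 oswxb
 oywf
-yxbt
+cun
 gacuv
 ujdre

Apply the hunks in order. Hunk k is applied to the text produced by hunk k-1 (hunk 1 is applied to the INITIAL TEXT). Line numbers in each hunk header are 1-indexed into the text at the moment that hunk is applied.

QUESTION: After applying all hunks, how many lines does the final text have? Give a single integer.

Answer: 8

Derivation:
Hunk 1: at line 2 remove [pcj] add [dhzb,rce,gacuv] -> 8 lines: fiont xmdu fzi dhzb rce gacuv ujdre gep
Hunk 2: at line 1 remove [fzi,dhzb] add [tygb,sxo,kpfn] -> 9 lines: fiont xmdu tygb sxo kpfn rce gacuv ujdre gep
Hunk 3: at line 2 remove [sxo,kpfn] add [yfz,fpxq] -> 9 lines: fiont xmdu tygb yfz fpxq rce gacuv ujdre gep
Hunk 4: at line 3 remove [fpxq,rce] add [mnaqe,oywf,yxbt] -> 10 lines: fiont xmdu tygb yfz mnaqe oywf yxbt gacuv ujdre gep
Hunk 5: at line 2 remove [yfz,mnaqe] add [fswm,fzcc] -> 10 lines: fiont xmdu tygb fswm fzcc oywf yxbt gacuv ujdre gep
Hunk 6: at line 1 remove [tygb,fswm,fzcc] add [oswxb] -> 8 lines: fiont xmdu oswxb oywf yxbt gacuv ujdre gep
Hunk 7: at line 3 remove [yxbt] add [cun] -> 8 lines: fiont xmdu oswxb oywf cun gacuv ujdre gep
Final line count: 8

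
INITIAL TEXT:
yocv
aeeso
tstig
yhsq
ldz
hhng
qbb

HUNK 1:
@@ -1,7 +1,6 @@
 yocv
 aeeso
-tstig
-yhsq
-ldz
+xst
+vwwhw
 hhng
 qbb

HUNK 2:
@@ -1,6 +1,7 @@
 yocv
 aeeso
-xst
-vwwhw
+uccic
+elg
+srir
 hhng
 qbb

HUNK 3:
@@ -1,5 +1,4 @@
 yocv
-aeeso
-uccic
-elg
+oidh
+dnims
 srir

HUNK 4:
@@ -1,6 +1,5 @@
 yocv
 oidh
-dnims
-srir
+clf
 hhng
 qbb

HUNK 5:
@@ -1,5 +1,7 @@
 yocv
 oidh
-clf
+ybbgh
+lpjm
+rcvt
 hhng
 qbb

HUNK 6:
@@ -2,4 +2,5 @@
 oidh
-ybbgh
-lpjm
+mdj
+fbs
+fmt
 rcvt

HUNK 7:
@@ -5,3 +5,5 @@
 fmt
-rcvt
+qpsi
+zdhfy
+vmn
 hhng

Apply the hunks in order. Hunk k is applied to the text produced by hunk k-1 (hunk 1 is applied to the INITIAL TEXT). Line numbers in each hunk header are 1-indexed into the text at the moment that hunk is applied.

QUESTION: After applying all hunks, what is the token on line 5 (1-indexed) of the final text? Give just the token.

Hunk 1: at line 1 remove [tstig,yhsq,ldz] add [xst,vwwhw] -> 6 lines: yocv aeeso xst vwwhw hhng qbb
Hunk 2: at line 1 remove [xst,vwwhw] add [uccic,elg,srir] -> 7 lines: yocv aeeso uccic elg srir hhng qbb
Hunk 3: at line 1 remove [aeeso,uccic,elg] add [oidh,dnims] -> 6 lines: yocv oidh dnims srir hhng qbb
Hunk 4: at line 1 remove [dnims,srir] add [clf] -> 5 lines: yocv oidh clf hhng qbb
Hunk 5: at line 1 remove [clf] add [ybbgh,lpjm,rcvt] -> 7 lines: yocv oidh ybbgh lpjm rcvt hhng qbb
Hunk 6: at line 2 remove [ybbgh,lpjm] add [mdj,fbs,fmt] -> 8 lines: yocv oidh mdj fbs fmt rcvt hhng qbb
Hunk 7: at line 5 remove [rcvt] add [qpsi,zdhfy,vmn] -> 10 lines: yocv oidh mdj fbs fmt qpsi zdhfy vmn hhng qbb
Final line 5: fmt

Answer: fmt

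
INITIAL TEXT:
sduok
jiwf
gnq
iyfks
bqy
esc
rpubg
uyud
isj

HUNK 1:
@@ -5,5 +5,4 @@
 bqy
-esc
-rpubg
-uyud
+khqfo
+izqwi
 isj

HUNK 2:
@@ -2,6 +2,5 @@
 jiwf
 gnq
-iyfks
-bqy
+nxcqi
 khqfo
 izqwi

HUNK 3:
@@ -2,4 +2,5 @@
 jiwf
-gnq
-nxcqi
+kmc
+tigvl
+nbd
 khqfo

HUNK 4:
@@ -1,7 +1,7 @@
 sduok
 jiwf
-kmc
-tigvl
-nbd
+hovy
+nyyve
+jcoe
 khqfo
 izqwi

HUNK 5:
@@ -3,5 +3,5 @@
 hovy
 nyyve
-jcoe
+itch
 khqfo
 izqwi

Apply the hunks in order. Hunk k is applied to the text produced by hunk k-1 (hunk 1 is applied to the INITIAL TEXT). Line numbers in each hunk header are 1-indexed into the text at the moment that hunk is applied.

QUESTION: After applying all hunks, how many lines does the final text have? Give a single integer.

Hunk 1: at line 5 remove [esc,rpubg,uyud] add [khqfo,izqwi] -> 8 lines: sduok jiwf gnq iyfks bqy khqfo izqwi isj
Hunk 2: at line 2 remove [iyfks,bqy] add [nxcqi] -> 7 lines: sduok jiwf gnq nxcqi khqfo izqwi isj
Hunk 3: at line 2 remove [gnq,nxcqi] add [kmc,tigvl,nbd] -> 8 lines: sduok jiwf kmc tigvl nbd khqfo izqwi isj
Hunk 4: at line 1 remove [kmc,tigvl,nbd] add [hovy,nyyve,jcoe] -> 8 lines: sduok jiwf hovy nyyve jcoe khqfo izqwi isj
Hunk 5: at line 3 remove [jcoe] add [itch] -> 8 lines: sduok jiwf hovy nyyve itch khqfo izqwi isj
Final line count: 8

Answer: 8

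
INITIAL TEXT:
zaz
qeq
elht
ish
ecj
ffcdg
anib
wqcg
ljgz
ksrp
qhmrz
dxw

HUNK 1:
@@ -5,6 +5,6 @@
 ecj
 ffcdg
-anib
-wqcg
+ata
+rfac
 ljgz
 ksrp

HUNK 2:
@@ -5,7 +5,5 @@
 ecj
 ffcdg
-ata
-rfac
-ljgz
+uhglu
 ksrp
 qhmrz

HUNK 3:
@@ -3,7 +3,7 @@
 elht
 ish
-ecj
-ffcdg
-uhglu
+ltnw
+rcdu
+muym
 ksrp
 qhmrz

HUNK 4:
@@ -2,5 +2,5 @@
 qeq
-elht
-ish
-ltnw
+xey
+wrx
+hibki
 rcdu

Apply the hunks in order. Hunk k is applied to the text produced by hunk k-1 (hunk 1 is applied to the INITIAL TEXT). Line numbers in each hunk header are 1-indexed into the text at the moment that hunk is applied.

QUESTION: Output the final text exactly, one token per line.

Hunk 1: at line 5 remove [anib,wqcg] add [ata,rfac] -> 12 lines: zaz qeq elht ish ecj ffcdg ata rfac ljgz ksrp qhmrz dxw
Hunk 2: at line 5 remove [ata,rfac,ljgz] add [uhglu] -> 10 lines: zaz qeq elht ish ecj ffcdg uhglu ksrp qhmrz dxw
Hunk 3: at line 3 remove [ecj,ffcdg,uhglu] add [ltnw,rcdu,muym] -> 10 lines: zaz qeq elht ish ltnw rcdu muym ksrp qhmrz dxw
Hunk 4: at line 2 remove [elht,ish,ltnw] add [xey,wrx,hibki] -> 10 lines: zaz qeq xey wrx hibki rcdu muym ksrp qhmrz dxw

Answer: zaz
qeq
xey
wrx
hibki
rcdu
muym
ksrp
qhmrz
dxw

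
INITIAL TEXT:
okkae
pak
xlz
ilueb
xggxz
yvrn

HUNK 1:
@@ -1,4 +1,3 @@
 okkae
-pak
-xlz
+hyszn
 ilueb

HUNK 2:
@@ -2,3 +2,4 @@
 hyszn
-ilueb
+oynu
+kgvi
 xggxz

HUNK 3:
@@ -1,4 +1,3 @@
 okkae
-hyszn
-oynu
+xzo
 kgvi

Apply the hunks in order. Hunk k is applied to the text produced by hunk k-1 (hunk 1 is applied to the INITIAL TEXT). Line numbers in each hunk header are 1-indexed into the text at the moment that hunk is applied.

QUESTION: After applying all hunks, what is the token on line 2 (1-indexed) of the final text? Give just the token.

Hunk 1: at line 1 remove [pak,xlz] add [hyszn] -> 5 lines: okkae hyszn ilueb xggxz yvrn
Hunk 2: at line 2 remove [ilueb] add [oynu,kgvi] -> 6 lines: okkae hyszn oynu kgvi xggxz yvrn
Hunk 3: at line 1 remove [hyszn,oynu] add [xzo] -> 5 lines: okkae xzo kgvi xggxz yvrn
Final line 2: xzo

Answer: xzo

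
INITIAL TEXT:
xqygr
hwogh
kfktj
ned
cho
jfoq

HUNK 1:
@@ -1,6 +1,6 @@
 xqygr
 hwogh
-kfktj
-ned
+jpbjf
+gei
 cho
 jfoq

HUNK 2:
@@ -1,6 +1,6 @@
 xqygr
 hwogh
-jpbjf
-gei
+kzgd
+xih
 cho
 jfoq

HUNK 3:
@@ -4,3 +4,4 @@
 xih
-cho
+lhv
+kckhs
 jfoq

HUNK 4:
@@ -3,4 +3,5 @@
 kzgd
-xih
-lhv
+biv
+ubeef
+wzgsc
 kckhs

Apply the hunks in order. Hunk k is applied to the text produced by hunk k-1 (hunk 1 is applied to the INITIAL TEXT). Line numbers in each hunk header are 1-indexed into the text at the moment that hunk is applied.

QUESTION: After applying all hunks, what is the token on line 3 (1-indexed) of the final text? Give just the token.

Hunk 1: at line 1 remove [kfktj,ned] add [jpbjf,gei] -> 6 lines: xqygr hwogh jpbjf gei cho jfoq
Hunk 2: at line 1 remove [jpbjf,gei] add [kzgd,xih] -> 6 lines: xqygr hwogh kzgd xih cho jfoq
Hunk 3: at line 4 remove [cho] add [lhv,kckhs] -> 7 lines: xqygr hwogh kzgd xih lhv kckhs jfoq
Hunk 4: at line 3 remove [xih,lhv] add [biv,ubeef,wzgsc] -> 8 lines: xqygr hwogh kzgd biv ubeef wzgsc kckhs jfoq
Final line 3: kzgd

Answer: kzgd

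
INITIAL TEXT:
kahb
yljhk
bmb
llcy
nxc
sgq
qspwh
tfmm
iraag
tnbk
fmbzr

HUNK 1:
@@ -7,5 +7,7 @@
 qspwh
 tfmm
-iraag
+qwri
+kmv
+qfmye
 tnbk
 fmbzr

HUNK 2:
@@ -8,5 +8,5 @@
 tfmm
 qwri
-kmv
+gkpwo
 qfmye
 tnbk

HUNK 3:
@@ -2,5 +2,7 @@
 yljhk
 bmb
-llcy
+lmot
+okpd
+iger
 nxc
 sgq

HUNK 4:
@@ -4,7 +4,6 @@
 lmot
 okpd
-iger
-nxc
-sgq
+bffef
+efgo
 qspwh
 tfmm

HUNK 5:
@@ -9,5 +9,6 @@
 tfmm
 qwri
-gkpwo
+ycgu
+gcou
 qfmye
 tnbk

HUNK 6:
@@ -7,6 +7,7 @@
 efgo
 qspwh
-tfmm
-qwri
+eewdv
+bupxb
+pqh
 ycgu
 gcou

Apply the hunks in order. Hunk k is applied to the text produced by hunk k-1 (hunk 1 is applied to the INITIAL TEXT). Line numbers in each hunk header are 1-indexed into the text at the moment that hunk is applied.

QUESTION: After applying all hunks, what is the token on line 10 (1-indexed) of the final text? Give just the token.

Answer: bupxb

Derivation:
Hunk 1: at line 7 remove [iraag] add [qwri,kmv,qfmye] -> 13 lines: kahb yljhk bmb llcy nxc sgq qspwh tfmm qwri kmv qfmye tnbk fmbzr
Hunk 2: at line 8 remove [kmv] add [gkpwo] -> 13 lines: kahb yljhk bmb llcy nxc sgq qspwh tfmm qwri gkpwo qfmye tnbk fmbzr
Hunk 3: at line 2 remove [llcy] add [lmot,okpd,iger] -> 15 lines: kahb yljhk bmb lmot okpd iger nxc sgq qspwh tfmm qwri gkpwo qfmye tnbk fmbzr
Hunk 4: at line 4 remove [iger,nxc,sgq] add [bffef,efgo] -> 14 lines: kahb yljhk bmb lmot okpd bffef efgo qspwh tfmm qwri gkpwo qfmye tnbk fmbzr
Hunk 5: at line 9 remove [gkpwo] add [ycgu,gcou] -> 15 lines: kahb yljhk bmb lmot okpd bffef efgo qspwh tfmm qwri ycgu gcou qfmye tnbk fmbzr
Hunk 6: at line 7 remove [tfmm,qwri] add [eewdv,bupxb,pqh] -> 16 lines: kahb yljhk bmb lmot okpd bffef efgo qspwh eewdv bupxb pqh ycgu gcou qfmye tnbk fmbzr
Final line 10: bupxb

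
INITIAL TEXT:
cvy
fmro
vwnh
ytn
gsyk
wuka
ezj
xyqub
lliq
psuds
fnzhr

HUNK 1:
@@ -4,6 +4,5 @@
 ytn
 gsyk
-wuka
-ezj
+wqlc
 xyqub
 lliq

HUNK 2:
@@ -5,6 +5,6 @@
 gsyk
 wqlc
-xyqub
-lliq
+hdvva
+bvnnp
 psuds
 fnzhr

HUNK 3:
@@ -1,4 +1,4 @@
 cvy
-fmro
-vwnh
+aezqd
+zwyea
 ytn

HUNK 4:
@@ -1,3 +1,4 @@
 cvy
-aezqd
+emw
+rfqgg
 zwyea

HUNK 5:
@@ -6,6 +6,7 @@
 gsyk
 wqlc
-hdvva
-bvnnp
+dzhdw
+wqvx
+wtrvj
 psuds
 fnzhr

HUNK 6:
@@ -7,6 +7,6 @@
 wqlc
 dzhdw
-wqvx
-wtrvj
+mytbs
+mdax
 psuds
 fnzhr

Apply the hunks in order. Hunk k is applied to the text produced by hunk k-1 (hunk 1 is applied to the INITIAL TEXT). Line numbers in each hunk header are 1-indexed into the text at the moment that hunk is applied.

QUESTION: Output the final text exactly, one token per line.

Hunk 1: at line 4 remove [wuka,ezj] add [wqlc] -> 10 lines: cvy fmro vwnh ytn gsyk wqlc xyqub lliq psuds fnzhr
Hunk 2: at line 5 remove [xyqub,lliq] add [hdvva,bvnnp] -> 10 lines: cvy fmro vwnh ytn gsyk wqlc hdvva bvnnp psuds fnzhr
Hunk 3: at line 1 remove [fmro,vwnh] add [aezqd,zwyea] -> 10 lines: cvy aezqd zwyea ytn gsyk wqlc hdvva bvnnp psuds fnzhr
Hunk 4: at line 1 remove [aezqd] add [emw,rfqgg] -> 11 lines: cvy emw rfqgg zwyea ytn gsyk wqlc hdvva bvnnp psuds fnzhr
Hunk 5: at line 6 remove [hdvva,bvnnp] add [dzhdw,wqvx,wtrvj] -> 12 lines: cvy emw rfqgg zwyea ytn gsyk wqlc dzhdw wqvx wtrvj psuds fnzhr
Hunk 6: at line 7 remove [wqvx,wtrvj] add [mytbs,mdax] -> 12 lines: cvy emw rfqgg zwyea ytn gsyk wqlc dzhdw mytbs mdax psuds fnzhr

Answer: cvy
emw
rfqgg
zwyea
ytn
gsyk
wqlc
dzhdw
mytbs
mdax
psuds
fnzhr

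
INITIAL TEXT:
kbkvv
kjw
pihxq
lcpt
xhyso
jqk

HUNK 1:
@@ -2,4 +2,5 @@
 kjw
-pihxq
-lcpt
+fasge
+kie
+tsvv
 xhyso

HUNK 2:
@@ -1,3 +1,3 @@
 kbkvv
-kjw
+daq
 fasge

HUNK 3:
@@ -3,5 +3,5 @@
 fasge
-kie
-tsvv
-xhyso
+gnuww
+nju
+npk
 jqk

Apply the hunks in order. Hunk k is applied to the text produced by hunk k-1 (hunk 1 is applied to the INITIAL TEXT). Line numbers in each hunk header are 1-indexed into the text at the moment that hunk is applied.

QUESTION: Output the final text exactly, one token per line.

Answer: kbkvv
daq
fasge
gnuww
nju
npk
jqk

Derivation:
Hunk 1: at line 2 remove [pihxq,lcpt] add [fasge,kie,tsvv] -> 7 lines: kbkvv kjw fasge kie tsvv xhyso jqk
Hunk 2: at line 1 remove [kjw] add [daq] -> 7 lines: kbkvv daq fasge kie tsvv xhyso jqk
Hunk 3: at line 3 remove [kie,tsvv,xhyso] add [gnuww,nju,npk] -> 7 lines: kbkvv daq fasge gnuww nju npk jqk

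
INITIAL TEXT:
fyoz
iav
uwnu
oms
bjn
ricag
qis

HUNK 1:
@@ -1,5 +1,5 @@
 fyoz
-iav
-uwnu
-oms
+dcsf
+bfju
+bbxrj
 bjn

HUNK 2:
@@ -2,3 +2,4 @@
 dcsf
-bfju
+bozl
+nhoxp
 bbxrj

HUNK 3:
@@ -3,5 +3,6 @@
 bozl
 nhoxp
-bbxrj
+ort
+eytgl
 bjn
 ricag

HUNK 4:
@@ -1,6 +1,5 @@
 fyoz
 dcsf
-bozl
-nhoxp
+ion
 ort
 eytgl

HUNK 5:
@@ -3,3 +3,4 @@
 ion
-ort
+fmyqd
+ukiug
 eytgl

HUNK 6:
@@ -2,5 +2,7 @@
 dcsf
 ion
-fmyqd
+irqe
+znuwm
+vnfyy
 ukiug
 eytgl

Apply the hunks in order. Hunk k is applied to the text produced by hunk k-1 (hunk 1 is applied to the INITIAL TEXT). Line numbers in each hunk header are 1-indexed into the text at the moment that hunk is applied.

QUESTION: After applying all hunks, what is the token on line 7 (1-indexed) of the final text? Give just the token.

Answer: ukiug

Derivation:
Hunk 1: at line 1 remove [iav,uwnu,oms] add [dcsf,bfju,bbxrj] -> 7 lines: fyoz dcsf bfju bbxrj bjn ricag qis
Hunk 2: at line 2 remove [bfju] add [bozl,nhoxp] -> 8 lines: fyoz dcsf bozl nhoxp bbxrj bjn ricag qis
Hunk 3: at line 3 remove [bbxrj] add [ort,eytgl] -> 9 lines: fyoz dcsf bozl nhoxp ort eytgl bjn ricag qis
Hunk 4: at line 1 remove [bozl,nhoxp] add [ion] -> 8 lines: fyoz dcsf ion ort eytgl bjn ricag qis
Hunk 5: at line 3 remove [ort] add [fmyqd,ukiug] -> 9 lines: fyoz dcsf ion fmyqd ukiug eytgl bjn ricag qis
Hunk 6: at line 2 remove [fmyqd] add [irqe,znuwm,vnfyy] -> 11 lines: fyoz dcsf ion irqe znuwm vnfyy ukiug eytgl bjn ricag qis
Final line 7: ukiug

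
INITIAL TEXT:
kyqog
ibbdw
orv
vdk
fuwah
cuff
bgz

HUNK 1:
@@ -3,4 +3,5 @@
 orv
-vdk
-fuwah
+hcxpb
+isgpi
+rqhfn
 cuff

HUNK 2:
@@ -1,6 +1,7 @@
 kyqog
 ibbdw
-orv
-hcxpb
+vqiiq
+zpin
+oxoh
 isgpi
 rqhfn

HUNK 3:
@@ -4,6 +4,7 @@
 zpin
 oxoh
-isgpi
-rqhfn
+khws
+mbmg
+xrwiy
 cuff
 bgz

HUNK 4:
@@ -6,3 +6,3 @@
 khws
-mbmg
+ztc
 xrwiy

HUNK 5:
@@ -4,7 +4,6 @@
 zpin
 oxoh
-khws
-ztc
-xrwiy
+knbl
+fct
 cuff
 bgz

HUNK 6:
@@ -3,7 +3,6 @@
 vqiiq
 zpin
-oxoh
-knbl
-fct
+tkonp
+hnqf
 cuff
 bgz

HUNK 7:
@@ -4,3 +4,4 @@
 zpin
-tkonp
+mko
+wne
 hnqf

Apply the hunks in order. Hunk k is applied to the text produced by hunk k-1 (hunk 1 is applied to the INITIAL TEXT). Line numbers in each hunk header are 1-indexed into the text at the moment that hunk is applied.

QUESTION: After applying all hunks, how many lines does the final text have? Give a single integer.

Answer: 9

Derivation:
Hunk 1: at line 3 remove [vdk,fuwah] add [hcxpb,isgpi,rqhfn] -> 8 lines: kyqog ibbdw orv hcxpb isgpi rqhfn cuff bgz
Hunk 2: at line 1 remove [orv,hcxpb] add [vqiiq,zpin,oxoh] -> 9 lines: kyqog ibbdw vqiiq zpin oxoh isgpi rqhfn cuff bgz
Hunk 3: at line 4 remove [isgpi,rqhfn] add [khws,mbmg,xrwiy] -> 10 lines: kyqog ibbdw vqiiq zpin oxoh khws mbmg xrwiy cuff bgz
Hunk 4: at line 6 remove [mbmg] add [ztc] -> 10 lines: kyqog ibbdw vqiiq zpin oxoh khws ztc xrwiy cuff bgz
Hunk 5: at line 4 remove [khws,ztc,xrwiy] add [knbl,fct] -> 9 lines: kyqog ibbdw vqiiq zpin oxoh knbl fct cuff bgz
Hunk 6: at line 3 remove [oxoh,knbl,fct] add [tkonp,hnqf] -> 8 lines: kyqog ibbdw vqiiq zpin tkonp hnqf cuff bgz
Hunk 7: at line 4 remove [tkonp] add [mko,wne] -> 9 lines: kyqog ibbdw vqiiq zpin mko wne hnqf cuff bgz
Final line count: 9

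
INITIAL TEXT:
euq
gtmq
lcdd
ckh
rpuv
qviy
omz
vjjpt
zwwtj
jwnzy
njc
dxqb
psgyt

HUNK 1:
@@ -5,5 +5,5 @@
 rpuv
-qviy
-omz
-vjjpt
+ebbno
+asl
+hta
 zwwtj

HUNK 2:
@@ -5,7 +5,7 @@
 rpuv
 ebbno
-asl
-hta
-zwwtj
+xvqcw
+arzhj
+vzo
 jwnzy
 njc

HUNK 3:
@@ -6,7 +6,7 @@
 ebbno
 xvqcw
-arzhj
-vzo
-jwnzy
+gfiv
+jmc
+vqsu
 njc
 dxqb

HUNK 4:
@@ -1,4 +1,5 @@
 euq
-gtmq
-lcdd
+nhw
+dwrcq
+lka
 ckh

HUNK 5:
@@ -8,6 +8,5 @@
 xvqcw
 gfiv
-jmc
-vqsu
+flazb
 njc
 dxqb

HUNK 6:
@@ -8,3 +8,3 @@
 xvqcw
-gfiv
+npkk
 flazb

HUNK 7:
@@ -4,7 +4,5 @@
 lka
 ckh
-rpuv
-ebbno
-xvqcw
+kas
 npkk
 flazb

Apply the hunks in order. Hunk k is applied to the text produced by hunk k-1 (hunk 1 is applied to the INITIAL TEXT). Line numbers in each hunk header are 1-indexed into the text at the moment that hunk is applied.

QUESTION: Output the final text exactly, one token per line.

Hunk 1: at line 5 remove [qviy,omz,vjjpt] add [ebbno,asl,hta] -> 13 lines: euq gtmq lcdd ckh rpuv ebbno asl hta zwwtj jwnzy njc dxqb psgyt
Hunk 2: at line 5 remove [asl,hta,zwwtj] add [xvqcw,arzhj,vzo] -> 13 lines: euq gtmq lcdd ckh rpuv ebbno xvqcw arzhj vzo jwnzy njc dxqb psgyt
Hunk 3: at line 6 remove [arzhj,vzo,jwnzy] add [gfiv,jmc,vqsu] -> 13 lines: euq gtmq lcdd ckh rpuv ebbno xvqcw gfiv jmc vqsu njc dxqb psgyt
Hunk 4: at line 1 remove [gtmq,lcdd] add [nhw,dwrcq,lka] -> 14 lines: euq nhw dwrcq lka ckh rpuv ebbno xvqcw gfiv jmc vqsu njc dxqb psgyt
Hunk 5: at line 8 remove [jmc,vqsu] add [flazb] -> 13 lines: euq nhw dwrcq lka ckh rpuv ebbno xvqcw gfiv flazb njc dxqb psgyt
Hunk 6: at line 8 remove [gfiv] add [npkk] -> 13 lines: euq nhw dwrcq lka ckh rpuv ebbno xvqcw npkk flazb njc dxqb psgyt
Hunk 7: at line 4 remove [rpuv,ebbno,xvqcw] add [kas] -> 11 lines: euq nhw dwrcq lka ckh kas npkk flazb njc dxqb psgyt

Answer: euq
nhw
dwrcq
lka
ckh
kas
npkk
flazb
njc
dxqb
psgyt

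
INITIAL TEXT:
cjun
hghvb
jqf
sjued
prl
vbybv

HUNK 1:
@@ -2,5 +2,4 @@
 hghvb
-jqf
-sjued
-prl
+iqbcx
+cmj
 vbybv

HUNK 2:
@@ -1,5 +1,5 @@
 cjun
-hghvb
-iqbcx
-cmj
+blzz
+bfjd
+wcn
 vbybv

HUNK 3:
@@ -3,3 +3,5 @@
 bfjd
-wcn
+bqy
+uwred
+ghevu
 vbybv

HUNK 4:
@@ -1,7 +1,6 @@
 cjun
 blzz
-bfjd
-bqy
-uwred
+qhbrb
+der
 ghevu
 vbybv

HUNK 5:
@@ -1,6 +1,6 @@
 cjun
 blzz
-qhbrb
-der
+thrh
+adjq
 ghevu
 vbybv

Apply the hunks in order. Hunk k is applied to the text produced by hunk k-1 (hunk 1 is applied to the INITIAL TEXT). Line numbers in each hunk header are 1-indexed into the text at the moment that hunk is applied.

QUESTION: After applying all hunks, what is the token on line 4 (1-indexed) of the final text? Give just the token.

Hunk 1: at line 2 remove [jqf,sjued,prl] add [iqbcx,cmj] -> 5 lines: cjun hghvb iqbcx cmj vbybv
Hunk 2: at line 1 remove [hghvb,iqbcx,cmj] add [blzz,bfjd,wcn] -> 5 lines: cjun blzz bfjd wcn vbybv
Hunk 3: at line 3 remove [wcn] add [bqy,uwred,ghevu] -> 7 lines: cjun blzz bfjd bqy uwred ghevu vbybv
Hunk 4: at line 1 remove [bfjd,bqy,uwred] add [qhbrb,der] -> 6 lines: cjun blzz qhbrb der ghevu vbybv
Hunk 5: at line 1 remove [qhbrb,der] add [thrh,adjq] -> 6 lines: cjun blzz thrh adjq ghevu vbybv
Final line 4: adjq

Answer: adjq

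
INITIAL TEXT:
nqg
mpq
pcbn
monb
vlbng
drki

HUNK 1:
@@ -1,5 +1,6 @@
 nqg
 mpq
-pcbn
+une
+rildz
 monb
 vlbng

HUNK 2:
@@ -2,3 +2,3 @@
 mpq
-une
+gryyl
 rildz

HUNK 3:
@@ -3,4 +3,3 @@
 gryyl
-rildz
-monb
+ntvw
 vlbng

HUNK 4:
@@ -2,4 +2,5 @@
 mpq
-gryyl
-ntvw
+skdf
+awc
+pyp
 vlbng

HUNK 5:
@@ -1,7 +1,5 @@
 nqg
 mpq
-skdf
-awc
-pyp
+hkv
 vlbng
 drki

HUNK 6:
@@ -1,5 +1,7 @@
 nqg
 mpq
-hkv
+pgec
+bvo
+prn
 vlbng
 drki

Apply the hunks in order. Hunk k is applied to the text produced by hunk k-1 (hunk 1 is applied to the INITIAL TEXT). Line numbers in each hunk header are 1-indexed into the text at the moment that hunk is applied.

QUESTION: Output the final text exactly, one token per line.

Hunk 1: at line 1 remove [pcbn] add [une,rildz] -> 7 lines: nqg mpq une rildz monb vlbng drki
Hunk 2: at line 2 remove [une] add [gryyl] -> 7 lines: nqg mpq gryyl rildz monb vlbng drki
Hunk 3: at line 3 remove [rildz,monb] add [ntvw] -> 6 lines: nqg mpq gryyl ntvw vlbng drki
Hunk 4: at line 2 remove [gryyl,ntvw] add [skdf,awc,pyp] -> 7 lines: nqg mpq skdf awc pyp vlbng drki
Hunk 5: at line 1 remove [skdf,awc,pyp] add [hkv] -> 5 lines: nqg mpq hkv vlbng drki
Hunk 6: at line 1 remove [hkv] add [pgec,bvo,prn] -> 7 lines: nqg mpq pgec bvo prn vlbng drki

Answer: nqg
mpq
pgec
bvo
prn
vlbng
drki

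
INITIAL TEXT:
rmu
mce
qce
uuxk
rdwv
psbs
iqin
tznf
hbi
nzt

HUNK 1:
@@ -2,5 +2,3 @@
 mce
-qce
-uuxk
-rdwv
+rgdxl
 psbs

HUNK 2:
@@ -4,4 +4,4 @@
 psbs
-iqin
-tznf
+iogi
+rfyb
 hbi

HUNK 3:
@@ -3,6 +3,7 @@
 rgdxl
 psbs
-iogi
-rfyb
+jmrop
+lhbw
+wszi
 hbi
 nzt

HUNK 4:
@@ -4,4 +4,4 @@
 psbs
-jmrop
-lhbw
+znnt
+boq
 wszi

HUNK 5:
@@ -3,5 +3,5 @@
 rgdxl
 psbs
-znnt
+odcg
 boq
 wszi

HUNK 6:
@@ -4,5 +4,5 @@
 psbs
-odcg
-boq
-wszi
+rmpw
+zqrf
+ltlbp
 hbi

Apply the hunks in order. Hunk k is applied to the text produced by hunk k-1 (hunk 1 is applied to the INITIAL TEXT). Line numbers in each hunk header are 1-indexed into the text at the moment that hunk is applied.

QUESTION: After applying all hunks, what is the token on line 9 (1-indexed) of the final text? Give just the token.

Hunk 1: at line 2 remove [qce,uuxk,rdwv] add [rgdxl] -> 8 lines: rmu mce rgdxl psbs iqin tznf hbi nzt
Hunk 2: at line 4 remove [iqin,tznf] add [iogi,rfyb] -> 8 lines: rmu mce rgdxl psbs iogi rfyb hbi nzt
Hunk 3: at line 3 remove [iogi,rfyb] add [jmrop,lhbw,wszi] -> 9 lines: rmu mce rgdxl psbs jmrop lhbw wszi hbi nzt
Hunk 4: at line 4 remove [jmrop,lhbw] add [znnt,boq] -> 9 lines: rmu mce rgdxl psbs znnt boq wszi hbi nzt
Hunk 5: at line 3 remove [znnt] add [odcg] -> 9 lines: rmu mce rgdxl psbs odcg boq wszi hbi nzt
Hunk 6: at line 4 remove [odcg,boq,wszi] add [rmpw,zqrf,ltlbp] -> 9 lines: rmu mce rgdxl psbs rmpw zqrf ltlbp hbi nzt
Final line 9: nzt

Answer: nzt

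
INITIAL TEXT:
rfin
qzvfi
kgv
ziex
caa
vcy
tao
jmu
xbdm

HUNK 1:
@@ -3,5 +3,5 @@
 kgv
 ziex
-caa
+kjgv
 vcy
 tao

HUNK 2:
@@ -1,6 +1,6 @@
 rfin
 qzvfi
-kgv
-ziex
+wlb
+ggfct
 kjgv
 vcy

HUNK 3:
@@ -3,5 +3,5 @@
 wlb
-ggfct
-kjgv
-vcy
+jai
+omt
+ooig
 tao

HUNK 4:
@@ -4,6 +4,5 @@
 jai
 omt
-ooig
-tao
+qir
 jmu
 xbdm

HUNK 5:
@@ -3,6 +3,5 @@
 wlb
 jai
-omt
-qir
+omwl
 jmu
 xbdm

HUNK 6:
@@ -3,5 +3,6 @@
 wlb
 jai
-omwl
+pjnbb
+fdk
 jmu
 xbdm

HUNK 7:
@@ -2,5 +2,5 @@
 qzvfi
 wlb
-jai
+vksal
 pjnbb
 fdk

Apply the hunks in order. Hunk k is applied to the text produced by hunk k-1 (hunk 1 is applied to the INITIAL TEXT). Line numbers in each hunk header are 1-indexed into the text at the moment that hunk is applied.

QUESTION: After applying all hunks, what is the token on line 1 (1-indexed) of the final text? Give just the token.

Answer: rfin

Derivation:
Hunk 1: at line 3 remove [caa] add [kjgv] -> 9 lines: rfin qzvfi kgv ziex kjgv vcy tao jmu xbdm
Hunk 2: at line 1 remove [kgv,ziex] add [wlb,ggfct] -> 9 lines: rfin qzvfi wlb ggfct kjgv vcy tao jmu xbdm
Hunk 3: at line 3 remove [ggfct,kjgv,vcy] add [jai,omt,ooig] -> 9 lines: rfin qzvfi wlb jai omt ooig tao jmu xbdm
Hunk 4: at line 4 remove [ooig,tao] add [qir] -> 8 lines: rfin qzvfi wlb jai omt qir jmu xbdm
Hunk 5: at line 3 remove [omt,qir] add [omwl] -> 7 lines: rfin qzvfi wlb jai omwl jmu xbdm
Hunk 6: at line 3 remove [omwl] add [pjnbb,fdk] -> 8 lines: rfin qzvfi wlb jai pjnbb fdk jmu xbdm
Hunk 7: at line 2 remove [jai] add [vksal] -> 8 lines: rfin qzvfi wlb vksal pjnbb fdk jmu xbdm
Final line 1: rfin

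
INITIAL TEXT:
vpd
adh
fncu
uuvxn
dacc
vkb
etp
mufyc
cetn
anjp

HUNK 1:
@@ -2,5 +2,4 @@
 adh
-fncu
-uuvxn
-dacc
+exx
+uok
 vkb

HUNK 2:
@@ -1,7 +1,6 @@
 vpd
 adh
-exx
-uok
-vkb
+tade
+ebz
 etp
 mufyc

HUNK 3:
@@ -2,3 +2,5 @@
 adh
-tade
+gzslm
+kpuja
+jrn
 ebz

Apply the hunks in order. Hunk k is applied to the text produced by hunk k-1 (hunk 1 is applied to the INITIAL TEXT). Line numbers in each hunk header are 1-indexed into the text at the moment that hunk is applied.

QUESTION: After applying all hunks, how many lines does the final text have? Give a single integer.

Answer: 10

Derivation:
Hunk 1: at line 2 remove [fncu,uuvxn,dacc] add [exx,uok] -> 9 lines: vpd adh exx uok vkb etp mufyc cetn anjp
Hunk 2: at line 1 remove [exx,uok,vkb] add [tade,ebz] -> 8 lines: vpd adh tade ebz etp mufyc cetn anjp
Hunk 3: at line 2 remove [tade] add [gzslm,kpuja,jrn] -> 10 lines: vpd adh gzslm kpuja jrn ebz etp mufyc cetn anjp
Final line count: 10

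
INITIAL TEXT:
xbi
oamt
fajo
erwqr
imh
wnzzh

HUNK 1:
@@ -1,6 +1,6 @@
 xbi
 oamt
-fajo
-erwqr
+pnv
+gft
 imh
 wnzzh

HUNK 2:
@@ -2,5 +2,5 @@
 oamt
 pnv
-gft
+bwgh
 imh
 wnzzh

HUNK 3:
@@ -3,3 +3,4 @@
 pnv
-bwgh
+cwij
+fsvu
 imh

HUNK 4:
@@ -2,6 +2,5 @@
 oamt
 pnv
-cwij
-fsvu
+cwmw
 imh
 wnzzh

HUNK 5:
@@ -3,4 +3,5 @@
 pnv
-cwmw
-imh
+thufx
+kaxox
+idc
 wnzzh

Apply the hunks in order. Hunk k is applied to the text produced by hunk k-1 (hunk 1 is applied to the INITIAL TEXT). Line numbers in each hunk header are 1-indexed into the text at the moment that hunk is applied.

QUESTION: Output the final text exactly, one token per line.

Answer: xbi
oamt
pnv
thufx
kaxox
idc
wnzzh

Derivation:
Hunk 1: at line 1 remove [fajo,erwqr] add [pnv,gft] -> 6 lines: xbi oamt pnv gft imh wnzzh
Hunk 2: at line 2 remove [gft] add [bwgh] -> 6 lines: xbi oamt pnv bwgh imh wnzzh
Hunk 3: at line 3 remove [bwgh] add [cwij,fsvu] -> 7 lines: xbi oamt pnv cwij fsvu imh wnzzh
Hunk 4: at line 2 remove [cwij,fsvu] add [cwmw] -> 6 lines: xbi oamt pnv cwmw imh wnzzh
Hunk 5: at line 3 remove [cwmw,imh] add [thufx,kaxox,idc] -> 7 lines: xbi oamt pnv thufx kaxox idc wnzzh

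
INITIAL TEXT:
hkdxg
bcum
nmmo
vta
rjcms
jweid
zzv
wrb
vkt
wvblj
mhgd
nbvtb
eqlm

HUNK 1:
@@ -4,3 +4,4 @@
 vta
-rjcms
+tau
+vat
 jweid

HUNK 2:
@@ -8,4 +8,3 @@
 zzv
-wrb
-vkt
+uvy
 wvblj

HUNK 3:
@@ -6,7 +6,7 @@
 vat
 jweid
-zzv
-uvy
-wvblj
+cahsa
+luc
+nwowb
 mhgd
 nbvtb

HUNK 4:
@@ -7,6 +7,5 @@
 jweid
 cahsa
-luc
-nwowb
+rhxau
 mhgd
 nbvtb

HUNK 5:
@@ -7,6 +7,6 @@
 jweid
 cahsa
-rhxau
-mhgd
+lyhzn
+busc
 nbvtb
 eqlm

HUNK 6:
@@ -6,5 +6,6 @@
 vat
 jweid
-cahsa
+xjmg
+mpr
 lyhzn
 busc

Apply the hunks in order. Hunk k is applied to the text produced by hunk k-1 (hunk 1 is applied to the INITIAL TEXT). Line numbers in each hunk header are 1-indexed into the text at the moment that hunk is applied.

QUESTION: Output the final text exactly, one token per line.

Answer: hkdxg
bcum
nmmo
vta
tau
vat
jweid
xjmg
mpr
lyhzn
busc
nbvtb
eqlm

Derivation:
Hunk 1: at line 4 remove [rjcms] add [tau,vat] -> 14 lines: hkdxg bcum nmmo vta tau vat jweid zzv wrb vkt wvblj mhgd nbvtb eqlm
Hunk 2: at line 8 remove [wrb,vkt] add [uvy] -> 13 lines: hkdxg bcum nmmo vta tau vat jweid zzv uvy wvblj mhgd nbvtb eqlm
Hunk 3: at line 6 remove [zzv,uvy,wvblj] add [cahsa,luc,nwowb] -> 13 lines: hkdxg bcum nmmo vta tau vat jweid cahsa luc nwowb mhgd nbvtb eqlm
Hunk 4: at line 7 remove [luc,nwowb] add [rhxau] -> 12 lines: hkdxg bcum nmmo vta tau vat jweid cahsa rhxau mhgd nbvtb eqlm
Hunk 5: at line 7 remove [rhxau,mhgd] add [lyhzn,busc] -> 12 lines: hkdxg bcum nmmo vta tau vat jweid cahsa lyhzn busc nbvtb eqlm
Hunk 6: at line 6 remove [cahsa] add [xjmg,mpr] -> 13 lines: hkdxg bcum nmmo vta tau vat jweid xjmg mpr lyhzn busc nbvtb eqlm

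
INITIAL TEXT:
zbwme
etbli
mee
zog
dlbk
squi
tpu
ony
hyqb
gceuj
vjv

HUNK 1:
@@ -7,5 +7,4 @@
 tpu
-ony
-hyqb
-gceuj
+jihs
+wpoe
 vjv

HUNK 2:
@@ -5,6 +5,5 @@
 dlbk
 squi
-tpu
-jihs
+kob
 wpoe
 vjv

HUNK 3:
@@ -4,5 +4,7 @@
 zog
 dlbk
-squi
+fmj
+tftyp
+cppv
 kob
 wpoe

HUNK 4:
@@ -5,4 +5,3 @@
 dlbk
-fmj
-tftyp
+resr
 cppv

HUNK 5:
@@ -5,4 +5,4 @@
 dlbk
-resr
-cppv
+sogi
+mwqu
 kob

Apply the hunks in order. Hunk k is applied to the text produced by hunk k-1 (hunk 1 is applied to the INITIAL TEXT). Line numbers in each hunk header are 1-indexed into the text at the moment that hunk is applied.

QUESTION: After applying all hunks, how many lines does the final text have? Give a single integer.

Hunk 1: at line 7 remove [ony,hyqb,gceuj] add [jihs,wpoe] -> 10 lines: zbwme etbli mee zog dlbk squi tpu jihs wpoe vjv
Hunk 2: at line 5 remove [tpu,jihs] add [kob] -> 9 lines: zbwme etbli mee zog dlbk squi kob wpoe vjv
Hunk 3: at line 4 remove [squi] add [fmj,tftyp,cppv] -> 11 lines: zbwme etbli mee zog dlbk fmj tftyp cppv kob wpoe vjv
Hunk 4: at line 5 remove [fmj,tftyp] add [resr] -> 10 lines: zbwme etbli mee zog dlbk resr cppv kob wpoe vjv
Hunk 5: at line 5 remove [resr,cppv] add [sogi,mwqu] -> 10 lines: zbwme etbli mee zog dlbk sogi mwqu kob wpoe vjv
Final line count: 10

Answer: 10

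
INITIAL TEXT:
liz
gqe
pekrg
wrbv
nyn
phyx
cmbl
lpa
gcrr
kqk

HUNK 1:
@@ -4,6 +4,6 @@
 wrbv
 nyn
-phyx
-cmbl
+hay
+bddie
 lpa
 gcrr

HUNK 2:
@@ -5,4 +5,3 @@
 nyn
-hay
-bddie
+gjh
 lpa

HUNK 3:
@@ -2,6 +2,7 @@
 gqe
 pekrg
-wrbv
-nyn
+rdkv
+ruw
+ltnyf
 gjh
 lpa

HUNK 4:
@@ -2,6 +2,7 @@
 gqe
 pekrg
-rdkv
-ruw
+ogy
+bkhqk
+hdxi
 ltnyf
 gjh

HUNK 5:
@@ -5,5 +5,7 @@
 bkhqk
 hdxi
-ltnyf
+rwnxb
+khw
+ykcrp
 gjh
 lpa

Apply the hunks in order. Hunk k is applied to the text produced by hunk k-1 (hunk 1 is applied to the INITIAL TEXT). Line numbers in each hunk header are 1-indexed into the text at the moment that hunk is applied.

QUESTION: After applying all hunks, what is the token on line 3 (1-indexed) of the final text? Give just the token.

Hunk 1: at line 4 remove [phyx,cmbl] add [hay,bddie] -> 10 lines: liz gqe pekrg wrbv nyn hay bddie lpa gcrr kqk
Hunk 2: at line 5 remove [hay,bddie] add [gjh] -> 9 lines: liz gqe pekrg wrbv nyn gjh lpa gcrr kqk
Hunk 3: at line 2 remove [wrbv,nyn] add [rdkv,ruw,ltnyf] -> 10 lines: liz gqe pekrg rdkv ruw ltnyf gjh lpa gcrr kqk
Hunk 4: at line 2 remove [rdkv,ruw] add [ogy,bkhqk,hdxi] -> 11 lines: liz gqe pekrg ogy bkhqk hdxi ltnyf gjh lpa gcrr kqk
Hunk 5: at line 5 remove [ltnyf] add [rwnxb,khw,ykcrp] -> 13 lines: liz gqe pekrg ogy bkhqk hdxi rwnxb khw ykcrp gjh lpa gcrr kqk
Final line 3: pekrg

Answer: pekrg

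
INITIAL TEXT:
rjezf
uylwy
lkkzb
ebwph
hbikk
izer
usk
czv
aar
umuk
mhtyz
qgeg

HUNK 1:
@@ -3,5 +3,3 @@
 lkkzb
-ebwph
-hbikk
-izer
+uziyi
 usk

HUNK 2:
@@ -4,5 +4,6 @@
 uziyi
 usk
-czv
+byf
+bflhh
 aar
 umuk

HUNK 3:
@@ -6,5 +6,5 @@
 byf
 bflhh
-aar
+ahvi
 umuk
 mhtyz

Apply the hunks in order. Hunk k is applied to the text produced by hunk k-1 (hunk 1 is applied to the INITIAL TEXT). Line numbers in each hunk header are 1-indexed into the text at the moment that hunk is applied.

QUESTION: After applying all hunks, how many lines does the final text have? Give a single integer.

Answer: 11

Derivation:
Hunk 1: at line 3 remove [ebwph,hbikk,izer] add [uziyi] -> 10 lines: rjezf uylwy lkkzb uziyi usk czv aar umuk mhtyz qgeg
Hunk 2: at line 4 remove [czv] add [byf,bflhh] -> 11 lines: rjezf uylwy lkkzb uziyi usk byf bflhh aar umuk mhtyz qgeg
Hunk 3: at line 6 remove [aar] add [ahvi] -> 11 lines: rjezf uylwy lkkzb uziyi usk byf bflhh ahvi umuk mhtyz qgeg
Final line count: 11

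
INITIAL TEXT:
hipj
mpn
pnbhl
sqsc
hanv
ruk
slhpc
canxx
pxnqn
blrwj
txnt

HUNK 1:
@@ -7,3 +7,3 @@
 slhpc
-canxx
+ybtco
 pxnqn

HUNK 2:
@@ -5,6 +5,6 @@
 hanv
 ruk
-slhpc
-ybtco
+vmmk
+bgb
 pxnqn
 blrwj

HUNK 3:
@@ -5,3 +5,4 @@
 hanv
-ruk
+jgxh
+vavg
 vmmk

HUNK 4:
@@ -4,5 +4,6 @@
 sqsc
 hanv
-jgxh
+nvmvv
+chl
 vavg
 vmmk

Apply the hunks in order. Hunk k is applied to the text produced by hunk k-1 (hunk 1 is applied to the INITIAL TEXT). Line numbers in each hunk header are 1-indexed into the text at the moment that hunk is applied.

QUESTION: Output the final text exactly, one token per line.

Hunk 1: at line 7 remove [canxx] add [ybtco] -> 11 lines: hipj mpn pnbhl sqsc hanv ruk slhpc ybtco pxnqn blrwj txnt
Hunk 2: at line 5 remove [slhpc,ybtco] add [vmmk,bgb] -> 11 lines: hipj mpn pnbhl sqsc hanv ruk vmmk bgb pxnqn blrwj txnt
Hunk 3: at line 5 remove [ruk] add [jgxh,vavg] -> 12 lines: hipj mpn pnbhl sqsc hanv jgxh vavg vmmk bgb pxnqn blrwj txnt
Hunk 4: at line 4 remove [jgxh] add [nvmvv,chl] -> 13 lines: hipj mpn pnbhl sqsc hanv nvmvv chl vavg vmmk bgb pxnqn blrwj txnt

Answer: hipj
mpn
pnbhl
sqsc
hanv
nvmvv
chl
vavg
vmmk
bgb
pxnqn
blrwj
txnt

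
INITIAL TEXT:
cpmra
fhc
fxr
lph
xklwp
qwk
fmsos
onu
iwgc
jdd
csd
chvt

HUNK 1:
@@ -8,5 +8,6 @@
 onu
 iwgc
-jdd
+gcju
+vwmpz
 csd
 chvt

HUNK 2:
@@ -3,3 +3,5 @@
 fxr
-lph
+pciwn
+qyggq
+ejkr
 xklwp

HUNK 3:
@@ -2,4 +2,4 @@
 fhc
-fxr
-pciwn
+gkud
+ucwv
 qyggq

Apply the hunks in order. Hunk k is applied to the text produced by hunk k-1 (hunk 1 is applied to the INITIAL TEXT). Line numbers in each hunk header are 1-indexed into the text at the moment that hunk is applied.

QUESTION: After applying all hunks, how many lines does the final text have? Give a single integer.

Hunk 1: at line 8 remove [jdd] add [gcju,vwmpz] -> 13 lines: cpmra fhc fxr lph xklwp qwk fmsos onu iwgc gcju vwmpz csd chvt
Hunk 2: at line 3 remove [lph] add [pciwn,qyggq,ejkr] -> 15 lines: cpmra fhc fxr pciwn qyggq ejkr xklwp qwk fmsos onu iwgc gcju vwmpz csd chvt
Hunk 3: at line 2 remove [fxr,pciwn] add [gkud,ucwv] -> 15 lines: cpmra fhc gkud ucwv qyggq ejkr xklwp qwk fmsos onu iwgc gcju vwmpz csd chvt
Final line count: 15

Answer: 15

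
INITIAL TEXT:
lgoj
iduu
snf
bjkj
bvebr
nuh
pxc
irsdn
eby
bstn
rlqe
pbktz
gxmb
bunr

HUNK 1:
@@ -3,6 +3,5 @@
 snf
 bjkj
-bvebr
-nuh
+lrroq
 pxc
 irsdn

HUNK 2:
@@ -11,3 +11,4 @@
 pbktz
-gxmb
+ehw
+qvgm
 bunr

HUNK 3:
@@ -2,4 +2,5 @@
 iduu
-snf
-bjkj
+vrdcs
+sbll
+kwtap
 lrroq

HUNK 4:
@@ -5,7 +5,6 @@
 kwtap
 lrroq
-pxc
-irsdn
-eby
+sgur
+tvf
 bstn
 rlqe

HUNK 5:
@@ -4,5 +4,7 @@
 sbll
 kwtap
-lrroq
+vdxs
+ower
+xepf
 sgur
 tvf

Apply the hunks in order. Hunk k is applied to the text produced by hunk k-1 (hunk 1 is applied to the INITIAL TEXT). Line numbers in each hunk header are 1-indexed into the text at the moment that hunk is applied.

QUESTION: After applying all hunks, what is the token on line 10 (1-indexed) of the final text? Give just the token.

Answer: tvf

Derivation:
Hunk 1: at line 3 remove [bvebr,nuh] add [lrroq] -> 13 lines: lgoj iduu snf bjkj lrroq pxc irsdn eby bstn rlqe pbktz gxmb bunr
Hunk 2: at line 11 remove [gxmb] add [ehw,qvgm] -> 14 lines: lgoj iduu snf bjkj lrroq pxc irsdn eby bstn rlqe pbktz ehw qvgm bunr
Hunk 3: at line 2 remove [snf,bjkj] add [vrdcs,sbll,kwtap] -> 15 lines: lgoj iduu vrdcs sbll kwtap lrroq pxc irsdn eby bstn rlqe pbktz ehw qvgm bunr
Hunk 4: at line 5 remove [pxc,irsdn,eby] add [sgur,tvf] -> 14 lines: lgoj iduu vrdcs sbll kwtap lrroq sgur tvf bstn rlqe pbktz ehw qvgm bunr
Hunk 5: at line 4 remove [lrroq] add [vdxs,ower,xepf] -> 16 lines: lgoj iduu vrdcs sbll kwtap vdxs ower xepf sgur tvf bstn rlqe pbktz ehw qvgm bunr
Final line 10: tvf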